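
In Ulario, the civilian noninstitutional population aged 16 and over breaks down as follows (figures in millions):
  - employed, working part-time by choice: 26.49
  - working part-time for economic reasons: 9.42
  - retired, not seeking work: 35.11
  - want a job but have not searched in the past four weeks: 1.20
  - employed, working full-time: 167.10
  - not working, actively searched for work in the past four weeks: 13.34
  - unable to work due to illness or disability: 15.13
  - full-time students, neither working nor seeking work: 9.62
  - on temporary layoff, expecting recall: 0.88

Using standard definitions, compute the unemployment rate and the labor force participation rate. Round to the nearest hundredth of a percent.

Unemployment rate ≈ 6.55%; labor force participation rate ≈ 78.06%.

Employed = 26.49 + 9.42 + 167.10 = 203.01 million (anyone who worked, including part-time for economic reasons, counts as employed).
Unemployed = 13.34 + 0.88 = 14.22 million (jobless and actively searching, or on temporary layoff).
Labor force = 203.01 + 14.22 = 217.23 million.
Not in labor force = 35.11 + 1.20 + 15.13 + 9.62 = 61.06 million (those not working and not actively searching are outside the labor force — including those who want a job but have given up searching).
Civilian working-age population = 217.23 + 61.06 = 278.29 million.
Unemployment rate = 14.22 / 217.23 = 6.55%.
Labor force participation rate = 217.23 / 278.29 = 78.06%.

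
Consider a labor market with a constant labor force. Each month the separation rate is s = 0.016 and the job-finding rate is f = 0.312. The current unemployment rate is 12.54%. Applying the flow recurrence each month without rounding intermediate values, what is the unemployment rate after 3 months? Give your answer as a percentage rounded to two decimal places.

Unemployment rate after three months ≈ 7.20%.

With a fixed labor force, u_{t+1} = u_t + s·(1−u_t) − f·u_t = u_t·(1−s−f) + s.
Here 1−s−f = 0.672 and s = 0.016.
u_1 = 0.125400 × 0.672 + 0.016 = 0.100269.
u_2 = 0.100269 × 0.672 + 0.016 = 0.083381.
u_3 = 0.083381 × 0.672 + 0.016 = 0.072032.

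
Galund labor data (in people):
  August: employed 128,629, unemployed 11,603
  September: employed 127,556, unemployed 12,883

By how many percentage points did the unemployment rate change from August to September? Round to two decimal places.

The unemployment rate changed by +0.90 percentage points.

August: labor force = 128,629 + 11,603 = 140,232; u = 11,603/140,232 = 8.27%.
September: labor force = 127,556 + 12,883 = 140,439; u = 12,883/140,439 = 9.17%.
Change = 9.17% − 8.27% = +0.90 pp.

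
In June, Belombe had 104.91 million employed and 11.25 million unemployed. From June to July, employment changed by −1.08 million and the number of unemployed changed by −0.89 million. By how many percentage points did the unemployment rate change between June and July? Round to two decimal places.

The unemployment rate changed by −0.61 percentage points.

June: labor force = 104.91 + 11.25 = 116.16; u = 11.25/116.16 = 9.68%.
July: labor force = 103.83 + 10.36 = 114.19; u = 10.36/114.19 = 9.07%.
Change = 9.07% − 9.68% = −0.61 pp.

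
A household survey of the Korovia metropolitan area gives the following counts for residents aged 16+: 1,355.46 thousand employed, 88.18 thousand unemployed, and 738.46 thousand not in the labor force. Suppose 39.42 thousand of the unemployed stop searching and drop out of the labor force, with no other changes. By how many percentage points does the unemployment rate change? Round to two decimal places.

Initially, labor force = 1,355.46 + 88.18 = 1,443.64 thousand, so u = 88.18/1,443.64 = 6.11%.
After the change, unemployed and labor force both fall by 39.42 → E = 1,355.46, U = 48.76, labor force = 1,404.22 thousand.
New unemployment rate = 48.76 / 1,404.22 = 3.47%.
Change = 3.47% − 6.11% = −2.64 percentage points.

The unemployment rate changes by −2.64 percentage points.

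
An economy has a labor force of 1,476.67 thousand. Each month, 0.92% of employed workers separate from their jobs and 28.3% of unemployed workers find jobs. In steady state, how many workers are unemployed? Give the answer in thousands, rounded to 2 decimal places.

Steady-state unemployment rate u* = s/(s+f) = 0.92/(0.92+28.3) = 0.031485.
Unemployed = u* × labor force = 0.031485 × 1,476.67 ≈ 46.49 thousand.

About 46.49 thousand are unemployed in steady state.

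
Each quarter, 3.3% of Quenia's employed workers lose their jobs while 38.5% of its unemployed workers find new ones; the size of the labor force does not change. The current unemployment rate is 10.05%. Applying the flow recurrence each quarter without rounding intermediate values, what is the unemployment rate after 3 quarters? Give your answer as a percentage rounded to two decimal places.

Unemployment rate after three quarters ≈ 8.32%.

With a fixed labor force, u_{t+1} = u_t + s·(1−u_t) − f·u_t = u_t·(1−s−f) + s.
Here 1−s−f = 0.582 and s = 0.033.
u_1 = 0.100500 × 0.582 + 0.033 = 0.091491.
u_2 = 0.091491 × 0.582 + 0.033 = 0.086248.
u_3 = 0.086248 × 0.582 + 0.033 = 0.083196.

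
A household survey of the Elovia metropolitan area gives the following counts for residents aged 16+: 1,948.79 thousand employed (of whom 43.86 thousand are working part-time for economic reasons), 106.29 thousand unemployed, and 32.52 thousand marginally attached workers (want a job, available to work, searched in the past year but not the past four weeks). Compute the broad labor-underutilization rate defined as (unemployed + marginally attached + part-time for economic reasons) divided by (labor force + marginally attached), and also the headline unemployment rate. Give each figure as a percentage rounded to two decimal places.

Broad underutilization rate ≈ 8.75%; headline unemployment rate ≈ 5.17%.

Labor force = 1,948.79 + 106.29 = 2,055.08 thousand.
Numerator = 106.29 + 32.52 + 43.86 = 182.67 thousand.
Denominator = 2,055.08 + 32.52 = 2,087.60 thousand.
Broad rate = 182.67 / 2,087.60 = 8.75%.
Headline unemployment rate = 106.29 / 2,055.08 = 5.17%.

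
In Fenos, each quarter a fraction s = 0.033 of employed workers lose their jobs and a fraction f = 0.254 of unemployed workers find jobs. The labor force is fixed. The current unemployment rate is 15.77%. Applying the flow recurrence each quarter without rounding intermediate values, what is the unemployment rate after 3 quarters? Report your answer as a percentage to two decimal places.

With a fixed labor force, u_{t+1} = u_t + s·(1−u_t) − f·u_t = u_t·(1−s−f) + s.
Here 1−s−f = 0.713 and s = 0.033.
u_1 = 0.157700 × 0.713 + 0.033 = 0.145440.
u_2 = 0.145440 × 0.713 + 0.033 = 0.136699.
u_3 = 0.136699 × 0.713 + 0.033 = 0.130466.

Unemployment rate after three quarters ≈ 13.05%.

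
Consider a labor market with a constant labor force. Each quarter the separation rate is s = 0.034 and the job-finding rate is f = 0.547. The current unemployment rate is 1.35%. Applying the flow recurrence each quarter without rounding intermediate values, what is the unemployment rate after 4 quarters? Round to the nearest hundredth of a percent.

With a fixed labor force, u_{t+1} = u_t + s·(1−u_t) − f·u_t = u_t·(1−s−f) + s.
Here 1−s−f = 0.419 and s = 0.034.
u_1 = 0.013500 × 0.419 + 0.034 = 0.039657.
u_2 = 0.039657 × 0.419 + 0.034 = 0.050616.
u_3 = 0.050616 × 0.419 + 0.034 = 0.055208.
u_4 = 0.055208 × 0.419 + 0.034 = 0.057132.

Unemployment rate after four quarters ≈ 5.71%.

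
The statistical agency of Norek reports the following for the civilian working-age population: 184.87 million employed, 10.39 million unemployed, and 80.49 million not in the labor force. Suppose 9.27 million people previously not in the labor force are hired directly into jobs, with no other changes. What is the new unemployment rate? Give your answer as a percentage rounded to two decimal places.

New unemployment rate ≈ 5.08%.

Initially, labor force = 184.87 + 10.39 = 195.26 million, so u = 10.39/195.26 = 5.32%.
After the change, employed and labor force both rise by 9.27; unemployed unchanged → E = 194.14, U = 10.39, labor force = 204.53 million.
New unemployment rate = 10.39 / 204.53 = 5.08%.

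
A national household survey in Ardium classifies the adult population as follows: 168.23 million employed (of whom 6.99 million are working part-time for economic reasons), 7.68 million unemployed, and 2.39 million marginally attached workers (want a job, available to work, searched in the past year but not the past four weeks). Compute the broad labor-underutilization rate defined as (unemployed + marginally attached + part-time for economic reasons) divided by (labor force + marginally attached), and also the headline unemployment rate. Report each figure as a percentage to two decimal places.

Labor force = 168.23 + 7.68 = 175.91 million.
Numerator = 7.68 + 2.39 + 6.99 = 17.06 million.
Denominator = 175.91 + 2.39 = 178.30 million.
Broad rate = 17.06 / 178.30 = 9.57%.
Headline unemployment rate = 7.68 / 175.91 = 4.37%.

Broad underutilization rate ≈ 9.57%; headline unemployment rate ≈ 4.37%.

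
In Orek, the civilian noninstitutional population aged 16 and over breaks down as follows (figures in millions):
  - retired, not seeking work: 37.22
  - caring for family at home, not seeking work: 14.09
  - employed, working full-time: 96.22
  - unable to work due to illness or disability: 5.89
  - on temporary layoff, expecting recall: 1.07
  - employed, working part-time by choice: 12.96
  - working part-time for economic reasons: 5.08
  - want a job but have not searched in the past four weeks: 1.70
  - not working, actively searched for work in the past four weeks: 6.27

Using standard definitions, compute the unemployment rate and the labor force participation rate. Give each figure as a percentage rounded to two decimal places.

Employed = 96.22 + 12.96 + 5.08 = 114.26 million (anyone who worked, including part-time for economic reasons, counts as employed).
Unemployed = 1.07 + 6.27 = 7.34 million (jobless and actively searching, or on temporary layoff).
Labor force = 114.26 + 7.34 = 121.60 million.
Not in labor force = 37.22 + 14.09 + 5.89 + 1.70 = 58.90 million (those not working and not actively searching are outside the labor force — including those who want a job but have given up searching).
Civilian working-age population = 121.60 + 58.90 = 180.50 million.
Unemployment rate = 7.34 / 121.60 = 6.04%.
Labor force participation rate = 121.60 / 180.50 = 67.37%.

Unemployment rate ≈ 6.04%; labor force participation rate ≈ 67.37%.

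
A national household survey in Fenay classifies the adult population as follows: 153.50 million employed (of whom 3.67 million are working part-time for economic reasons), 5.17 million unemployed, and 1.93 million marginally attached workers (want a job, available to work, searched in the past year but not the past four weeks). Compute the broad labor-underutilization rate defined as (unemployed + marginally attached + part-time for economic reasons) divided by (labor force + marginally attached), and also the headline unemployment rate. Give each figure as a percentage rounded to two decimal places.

Labor force = 153.50 + 5.17 = 158.67 million.
Numerator = 5.17 + 1.93 + 3.67 = 10.77 million.
Denominator = 158.67 + 1.93 = 160.60 million.
Broad rate = 10.77 / 160.60 = 6.71%.
Headline unemployment rate = 5.17 / 158.67 = 3.26%.

Broad underutilization rate ≈ 6.71%; headline unemployment rate ≈ 3.26%.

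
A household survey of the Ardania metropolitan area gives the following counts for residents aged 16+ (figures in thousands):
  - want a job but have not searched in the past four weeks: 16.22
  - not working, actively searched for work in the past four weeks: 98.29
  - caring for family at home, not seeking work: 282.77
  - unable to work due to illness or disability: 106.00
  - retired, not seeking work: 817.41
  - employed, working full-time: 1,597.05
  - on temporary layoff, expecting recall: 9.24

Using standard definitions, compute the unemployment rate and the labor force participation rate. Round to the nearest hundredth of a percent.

Employed = 1,597.05 thousand.
Unemployed = 98.29 + 9.24 = 107.53 thousand (jobless and actively searching, or on temporary layoff).
Labor force = 1,597.05 + 107.53 = 1,704.58 thousand.
Not in labor force = 16.22 + 282.77 + 106.00 + 817.41 = 1,222.40 thousand (those not working and not actively searching are outside the labor force — including those who want a job but have given up searching).
Civilian working-age population = 1,704.58 + 1,222.40 = 2,926.98 thousand.
Unemployment rate = 107.53 / 1,704.58 = 6.31%.
Labor force participation rate = 1,704.58 / 2,926.98 = 58.24%.

Unemployment rate ≈ 6.31%; labor force participation rate ≈ 58.24%.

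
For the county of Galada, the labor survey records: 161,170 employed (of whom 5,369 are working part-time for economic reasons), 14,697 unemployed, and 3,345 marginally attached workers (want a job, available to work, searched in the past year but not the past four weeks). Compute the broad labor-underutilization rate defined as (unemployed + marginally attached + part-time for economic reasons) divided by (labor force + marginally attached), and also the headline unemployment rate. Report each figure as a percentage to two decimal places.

Labor force = 161,170 + 14,697 = 175,867.
Numerator = 14,697 + 3,345 + 5,369 = 23,411.
Denominator = 175,867 + 3,345 = 179,212.
Broad rate = 23,411 / 179,212 = 13.06%.
Headline unemployment rate = 14,697 / 175,867 = 8.36%.

Broad underutilization rate ≈ 13.06%; headline unemployment rate ≈ 8.36%.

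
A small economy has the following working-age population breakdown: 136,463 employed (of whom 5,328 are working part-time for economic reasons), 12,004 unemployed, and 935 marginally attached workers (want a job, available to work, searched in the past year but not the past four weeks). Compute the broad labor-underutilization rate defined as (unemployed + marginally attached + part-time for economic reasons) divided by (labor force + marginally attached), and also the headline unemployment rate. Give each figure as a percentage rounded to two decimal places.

Labor force = 136,463 + 12,004 = 148,467.
Numerator = 12,004 + 935 + 5,328 = 18,267.
Denominator = 148,467 + 935 = 149,402.
Broad rate = 18,267 / 149,402 = 12.23%.
Headline unemployment rate = 12,004 / 148,467 = 8.09%.

Broad underutilization rate ≈ 12.23%; headline unemployment rate ≈ 8.09%.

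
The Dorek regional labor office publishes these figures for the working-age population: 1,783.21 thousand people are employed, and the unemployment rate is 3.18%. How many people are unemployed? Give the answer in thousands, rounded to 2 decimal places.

About 58.57 thousand are unemployed.

Let U be the number unemployed. The labor force is E + U, and U/(E+U) = 0.0318.
So U = 0.0318 × 1,783.21 / (1 − 0.0318) = 56.7061 / 0.9682 ≈ 58.57 thousand.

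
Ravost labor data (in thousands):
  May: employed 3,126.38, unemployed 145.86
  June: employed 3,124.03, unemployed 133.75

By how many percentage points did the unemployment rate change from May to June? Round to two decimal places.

May: labor force = 3,126.38 + 145.86 = 3,272.24; u = 145.86/3,272.24 = 4.46%.
June: labor force = 3,124.03 + 133.75 = 3,257.78; u = 133.75/3,257.78 = 4.11%.
Change = 4.11% − 4.46% = −0.35 pp.

The unemployment rate changed by −0.35 percentage points.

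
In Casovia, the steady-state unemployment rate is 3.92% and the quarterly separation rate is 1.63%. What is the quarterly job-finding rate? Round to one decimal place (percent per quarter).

From u* = s/(s+f): f = s·(1−u)/u.
f = 1.63 × (1 − 0.0392) / 0.0392 = 1.5661 / 0.0392 ≈ 40.0% per quarter.

Job-finding rate ≈ 40.0% per quarter.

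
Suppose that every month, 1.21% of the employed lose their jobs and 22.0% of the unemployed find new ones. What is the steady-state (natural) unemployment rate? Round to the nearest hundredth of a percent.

Steady-state unemployment rate ≈ 5.21%.

At steady state the flows balance: s·E = f·U, so U/(E+U) = s/(s+f).
u* = 1.21 / (1.21 + 22.0) = 1.21 / 23.21 = 5.21%.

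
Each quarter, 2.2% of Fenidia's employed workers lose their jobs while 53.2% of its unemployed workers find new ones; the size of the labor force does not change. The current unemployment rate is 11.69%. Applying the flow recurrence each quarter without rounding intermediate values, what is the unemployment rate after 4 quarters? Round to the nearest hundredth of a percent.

With a fixed labor force, u_{t+1} = u_t + s·(1−u_t) − f·u_t = u_t·(1−s−f) + s.
Here 1−s−f = 0.446 and s = 0.022.
u_1 = 0.116900 × 0.446 + 0.022 = 0.074137.
u_2 = 0.074137 × 0.446 + 0.022 = 0.055065.
u_3 = 0.055065 × 0.446 + 0.022 = 0.046559.
u_4 = 0.046559 × 0.446 + 0.022 = 0.042765.

Unemployment rate after four quarters ≈ 4.28%.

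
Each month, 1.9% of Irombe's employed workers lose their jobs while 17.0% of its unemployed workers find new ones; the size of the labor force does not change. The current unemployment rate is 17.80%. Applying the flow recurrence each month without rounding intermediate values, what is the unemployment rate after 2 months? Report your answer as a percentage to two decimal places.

With a fixed labor force, u_{t+1} = u_t + s·(1−u_t) − f·u_t = u_t·(1−s−f) + s.
Here 1−s−f = 0.811 and s = 0.019.
u_1 = 0.178000 × 0.811 + 0.019 = 0.163358.
u_2 = 0.163358 × 0.811 + 0.019 = 0.151483.

Unemployment rate after two months ≈ 15.15%.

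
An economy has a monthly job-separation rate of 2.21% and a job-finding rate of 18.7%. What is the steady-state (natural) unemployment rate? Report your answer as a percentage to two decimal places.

Steady-state unemployment rate ≈ 10.57%.

At steady state the flows balance: s·E = f·U, so U/(E+U) = s/(s+f).
u* = 2.21 / (2.21 + 18.7) = 2.21 / 20.91 = 10.57%.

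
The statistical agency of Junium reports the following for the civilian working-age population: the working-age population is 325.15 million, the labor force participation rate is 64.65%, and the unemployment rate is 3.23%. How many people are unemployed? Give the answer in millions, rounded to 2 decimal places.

Labor force = 0.6465 × 325.15 = 210.21 million.
Unemployed = 0.0323 × 210.21 ≈ 6.79 million.

About 6.79 million are unemployed.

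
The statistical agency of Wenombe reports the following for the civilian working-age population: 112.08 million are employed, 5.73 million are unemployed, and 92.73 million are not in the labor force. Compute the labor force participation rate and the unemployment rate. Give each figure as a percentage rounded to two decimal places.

Labor force participation rate ≈ 55.96%; unemployment rate ≈ 4.86%.

Labor force = employed + unemployed = 112.08 + 5.73 = 117.81 million.
Working-age population = 117.81 + 92.73 = 210.54 million.
Unemployment rate = 5.73 / 117.81 = 4.86%.
Labor force participation rate = 117.81 / 210.54 = 55.96%.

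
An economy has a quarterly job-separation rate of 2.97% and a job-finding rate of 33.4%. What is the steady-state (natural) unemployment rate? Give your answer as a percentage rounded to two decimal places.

Steady-state unemployment rate ≈ 8.17%.

At steady state the flows balance: s·E = f·U, so U/(E+U) = s/(s+f).
u* = 2.97 / (2.97 + 33.4) = 2.97 / 36.37 = 8.17%.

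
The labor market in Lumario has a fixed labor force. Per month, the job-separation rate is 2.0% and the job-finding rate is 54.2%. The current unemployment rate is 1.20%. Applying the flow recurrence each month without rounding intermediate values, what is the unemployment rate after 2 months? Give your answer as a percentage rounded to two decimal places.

With a fixed labor force, u_{t+1} = u_t + s·(1−u_t) − f·u_t = u_t·(1−s−f) + s.
Here 1−s−f = 0.438 and s = 0.020.
u_1 = 0.012000 × 0.438 + 0.020 = 0.025256.
u_2 = 0.025256 × 0.438 + 0.020 = 0.031062.

Unemployment rate after two months ≈ 3.11%.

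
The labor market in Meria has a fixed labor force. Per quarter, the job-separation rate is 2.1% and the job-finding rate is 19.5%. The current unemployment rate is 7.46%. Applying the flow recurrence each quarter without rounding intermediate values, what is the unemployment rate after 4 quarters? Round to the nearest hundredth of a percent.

Unemployment rate after four quarters ≈ 8.87%.

With a fixed labor force, u_{t+1} = u_t + s·(1−u_t) − f·u_t = u_t·(1−s−f) + s.
Here 1−s−f = 0.784 and s = 0.021.
u_1 = 0.074600 × 0.784 + 0.021 = 0.079486.
u_2 = 0.079486 × 0.784 + 0.021 = 0.083317.
u_3 = 0.083317 × 0.784 + 0.021 = 0.086321.
u_4 = 0.086321 × 0.784 + 0.021 = 0.088676.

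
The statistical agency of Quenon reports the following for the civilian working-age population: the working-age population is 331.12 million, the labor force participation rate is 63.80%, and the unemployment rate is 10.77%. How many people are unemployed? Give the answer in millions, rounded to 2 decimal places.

Labor force = 0.6380 × 331.12 = 211.25 million.
Unemployed = 0.1077 × 211.25 ≈ 22.75 million.

About 22.75 million are unemployed.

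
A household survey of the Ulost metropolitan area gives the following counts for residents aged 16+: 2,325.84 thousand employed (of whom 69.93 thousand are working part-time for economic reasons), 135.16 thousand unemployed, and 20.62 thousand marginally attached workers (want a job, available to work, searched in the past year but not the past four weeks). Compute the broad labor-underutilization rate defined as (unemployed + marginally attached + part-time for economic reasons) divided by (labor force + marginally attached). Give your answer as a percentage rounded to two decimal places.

Broad underutilization rate ≈ 9.10%.

Labor force = 2,325.84 + 135.16 = 2,461.00 thousand.
Numerator = 135.16 + 20.62 + 69.93 = 225.71 thousand.
Denominator = 2,461.00 + 20.62 = 2,481.62 thousand.
Broad rate = 225.71 / 2,481.62 = 9.10%.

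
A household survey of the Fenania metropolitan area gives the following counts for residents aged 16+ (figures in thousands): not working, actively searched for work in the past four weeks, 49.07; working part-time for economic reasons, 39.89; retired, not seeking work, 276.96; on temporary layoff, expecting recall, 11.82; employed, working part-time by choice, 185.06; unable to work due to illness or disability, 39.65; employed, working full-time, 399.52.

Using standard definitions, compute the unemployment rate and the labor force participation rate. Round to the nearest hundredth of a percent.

Employed = 39.89 + 185.06 + 399.52 = 624.47 thousand (anyone who worked, including part-time for economic reasons, counts as employed).
Unemployed = 49.07 + 11.82 = 60.89 thousand (jobless and actively searching, or on temporary layoff).
Labor force = 624.47 + 60.89 = 685.36 thousand.
Not in labor force = 276.96 + 39.65 = 316.61 thousand (those not working and not actively searching are outside the labor force).
Civilian working-age population = 685.36 + 316.61 = 1,001.97 thousand.
Unemployment rate = 60.89 / 685.36 = 8.88%.
Labor force participation rate = 685.36 / 1,001.97 = 68.40%.

Unemployment rate ≈ 8.88%; labor force participation rate ≈ 68.40%.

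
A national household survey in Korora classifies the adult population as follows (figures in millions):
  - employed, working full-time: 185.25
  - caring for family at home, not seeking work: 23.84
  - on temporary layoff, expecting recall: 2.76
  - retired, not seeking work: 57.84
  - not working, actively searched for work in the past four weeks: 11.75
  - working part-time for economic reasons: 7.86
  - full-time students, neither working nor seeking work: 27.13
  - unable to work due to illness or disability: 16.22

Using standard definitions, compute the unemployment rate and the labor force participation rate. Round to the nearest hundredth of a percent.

Unemployment rate ≈ 6.99%; labor force participation rate ≈ 62.41%.

Employed = 185.25 + 7.86 = 193.11 million (anyone who worked, including part-time for economic reasons, counts as employed).
Unemployed = 2.76 + 11.75 = 14.51 million (jobless and actively searching, or on temporary layoff).
Labor force = 193.11 + 14.51 = 207.62 million.
Not in labor force = 23.84 + 57.84 + 27.13 + 16.22 = 125.03 million (those not working and not actively searching are outside the labor force).
Civilian working-age population = 207.62 + 125.03 = 332.65 million.
Unemployment rate = 14.51 / 207.62 = 6.99%.
Labor force participation rate = 207.62 / 332.65 = 62.41%.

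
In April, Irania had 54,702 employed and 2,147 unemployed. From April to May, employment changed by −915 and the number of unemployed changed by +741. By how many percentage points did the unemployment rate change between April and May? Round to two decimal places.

The unemployment rate changed by +1.32 percentage points.

April: labor force = 54,702 + 2,147 = 56,849; u = 2,147/56,849 = 3.78%.
May: labor force = 53,787 + 2,888 = 56,675; u = 2,888/56,675 = 5.10%.
Change = 5.10% − 3.78% = +1.32 pp.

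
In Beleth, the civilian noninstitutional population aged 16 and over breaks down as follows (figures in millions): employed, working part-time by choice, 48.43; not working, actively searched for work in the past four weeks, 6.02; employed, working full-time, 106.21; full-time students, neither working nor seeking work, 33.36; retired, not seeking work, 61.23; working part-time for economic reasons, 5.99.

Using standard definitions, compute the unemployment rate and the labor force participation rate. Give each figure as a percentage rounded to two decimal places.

Employed = 48.43 + 106.21 + 5.99 = 160.63 million (anyone who worked, including part-time for economic reasons, counts as employed).
Unemployed = 6.02 million.
Labor force = 160.63 + 6.02 = 166.65 million.
Not in labor force = 33.36 + 61.23 = 94.59 million (those not working and not actively searching are outside the labor force).
Civilian working-age population = 166.65 + 94.59 = 261.24 million.
Unemployment rate = 6.02 / 166.65 = 3.61%.
Labor force participation rate = 166.65 / 261.24 = 63.79%.

Unemployment rate ≈ 3.61%; labor force participation rate ≈ 63.79%.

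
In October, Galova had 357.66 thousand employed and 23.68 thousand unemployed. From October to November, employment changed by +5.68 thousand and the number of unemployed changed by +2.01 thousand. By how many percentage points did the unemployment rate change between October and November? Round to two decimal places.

The unemployment rate changed by +0.39 percentage points.

October: labor force = 357.66 + 23.68 = 381.34; u = 23.68/381.34 = 6.21%.
November: labor force = 363.34 + 25.69 = 389.03; u = 25.69/389.03 = 6.60%.
Change = 6.60% − 6.21% = +0.39 pp.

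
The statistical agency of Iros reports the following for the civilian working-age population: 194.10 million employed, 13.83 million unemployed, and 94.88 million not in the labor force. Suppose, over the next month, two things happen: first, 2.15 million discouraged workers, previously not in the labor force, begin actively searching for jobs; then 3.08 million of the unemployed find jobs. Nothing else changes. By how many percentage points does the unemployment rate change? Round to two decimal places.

The unemployment rate changes by −0.51 percentage points.

Initially, labor force = 194.10 + 13.83 = 207.93 million, so u = 13.83/207.93 = 6.65%.
After the first change, unemployed and labor force both rise by 2.15 → E = 194.10, U = 15.98, labor force = 210.08 million.
After the second change, unemployed falls and employed rises by 3.08; labor force unchanged → E = 197.18, U = 12.90, labor force = 210.08 million.
New unemployment rate = 12.90 / 210.08 = 6.14%.
Change = 6.14% − 6.65% = −0.51 percentage points.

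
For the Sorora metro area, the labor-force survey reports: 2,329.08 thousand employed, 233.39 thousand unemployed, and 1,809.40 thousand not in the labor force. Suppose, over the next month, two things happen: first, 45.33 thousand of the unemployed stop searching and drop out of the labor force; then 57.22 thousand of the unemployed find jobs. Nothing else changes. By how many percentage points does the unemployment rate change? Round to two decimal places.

The unemployment rate changes by −3.91 percentage points.

Initially, labor force = 2,329.08 + 233.39 = 2,562.47 thousand, so u = 233.39/2,562.47 = 9.11%.
After the first change, unemployed and labor force both fall by 45.33 → E = 2,329.08, U = 188.06, labor force = 2,517.14 thousand.
After the second change, unemployed falls and employed rises by 57.22; labor force unchanged → E = 2,386.30, U = 130.84, labor force = 2,517.14 thousand.
New unemployment rate = 130.84 / 2,517.14 = 5.20%.
Change = 5.20% − 9.11% = −3.91 percentage points.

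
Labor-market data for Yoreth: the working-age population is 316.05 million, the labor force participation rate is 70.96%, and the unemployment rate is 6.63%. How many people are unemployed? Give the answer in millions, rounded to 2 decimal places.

Labor force = 0.7096 × 316.05 = 224.27 million.
Unemployed = 0.0663 × 224.27 ≈ 14.87 million.

About 14.87 million are unemployed.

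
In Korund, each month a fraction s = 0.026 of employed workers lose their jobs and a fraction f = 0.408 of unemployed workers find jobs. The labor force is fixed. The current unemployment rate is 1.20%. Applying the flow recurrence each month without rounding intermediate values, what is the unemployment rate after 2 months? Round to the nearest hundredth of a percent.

Unemployment rate after two months ≈ 4.46%.

With a fixed labor force, u_{t+1} = u_t + s·(1−u_t) − f·u_t = u_t·(1−s−f) + s.
Here 1−s−f = 0.566 and s = 0.026.
u_1 = 0.012000 × 0.566 + 0.026 = 0.032792.
u_2 = 0.032792 × 0.566 + 0.026 = 0.044560.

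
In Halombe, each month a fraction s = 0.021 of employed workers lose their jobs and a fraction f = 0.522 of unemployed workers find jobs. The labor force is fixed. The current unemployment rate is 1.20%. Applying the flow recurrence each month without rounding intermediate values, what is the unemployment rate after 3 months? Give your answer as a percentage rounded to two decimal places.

Unemployment rate after three months ≈ 3.61%.

With a fixed labor force, u_{t+1} = u_t + s·(1−u_t) − f·u_t = u_t·(1−s−f) + s.
Here 1−s−f = 0.457 and s = 0.021.
u_1 = 0.012000 × 0.457 + 0.021 = 0.026484.
u_2 = 0.026484 × 0.457 + 0.021 = 0.033103.
u_3 = 0.033103 × 0.457 + 0.021 = 0.036128.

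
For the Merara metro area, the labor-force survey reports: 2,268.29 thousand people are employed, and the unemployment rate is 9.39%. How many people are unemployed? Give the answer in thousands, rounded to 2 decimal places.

Let U be the number unemployed. The labor force is E + U, and U/(E+U) = 0.0939.
So U = 0.0939 × 2,268.29 / (1 − 0.0939) = 212.9924 / 0.9061 ≈ 235.07 thousand.

About 235.07 thousand are unemployed.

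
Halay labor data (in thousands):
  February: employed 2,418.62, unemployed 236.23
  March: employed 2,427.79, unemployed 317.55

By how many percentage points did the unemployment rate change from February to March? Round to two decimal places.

February: labor force = 2,418.62 + 236.23 = 2,654.85; u = 236.23/2,654.85 = 8.90%.
March: labor force = 2,427.79 + 317.55 = 2,745.34; u = 317.55/2,745.34 = 11.57%.
Change = 11.57% − 8.90% = +2.67 pp.

The unemployment rate changed by +2.67 percentage points.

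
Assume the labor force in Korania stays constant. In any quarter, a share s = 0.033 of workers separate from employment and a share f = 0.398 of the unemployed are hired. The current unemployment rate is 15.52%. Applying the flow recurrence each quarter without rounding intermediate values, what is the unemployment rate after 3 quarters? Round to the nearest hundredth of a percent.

Unemployment rate after three quarters ≈ 9.11%.

With a fixed labor force, u_{t+1} = u_t + s·(1−u_t) − f·u_t = u_t·(1−s−f) + s.
Here 1−s−f = 0.569 and s = 0.033.
u_1 = 0.155200 × 0.569 + 0.033 = 0.121309.
u_2 = 0.121309 × 0.569 + 0.033 = 0.102025.
u_3 = 0.102025 × 0.569 + 0.033 = 0.091052.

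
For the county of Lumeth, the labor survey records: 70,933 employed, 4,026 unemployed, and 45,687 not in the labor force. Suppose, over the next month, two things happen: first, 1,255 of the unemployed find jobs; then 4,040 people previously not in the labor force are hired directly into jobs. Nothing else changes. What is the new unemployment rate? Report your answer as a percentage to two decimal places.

Initially, labor force = 70,933 + 4,026 = 74,959, so u = 4,026/74,959 = 5.37%.
After the first change, unemployed falls and employed rises by 1,255; labor force unchanged → E = 72,188, U = 2,771, labor force = 74,959.
After the second change, employed and labor force both rise by 4,040; unemployed unchanged → E = 76,228, U = 2,771, labor force = 78,999.
New unemployment rate = 2,771 / 78,999 = 3.51%.

New unemployment rate ≈ 3.51%.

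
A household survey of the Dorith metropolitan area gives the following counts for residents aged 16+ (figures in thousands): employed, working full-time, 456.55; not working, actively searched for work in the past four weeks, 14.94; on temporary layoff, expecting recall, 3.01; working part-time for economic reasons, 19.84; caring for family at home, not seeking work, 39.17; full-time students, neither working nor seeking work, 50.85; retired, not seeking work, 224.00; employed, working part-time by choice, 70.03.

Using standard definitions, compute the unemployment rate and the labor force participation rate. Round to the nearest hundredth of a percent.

Unemployment rate ≈ 3.18%; labor force participation rate ≈ 64.25%.

Employed = 456.55 + 19.84 + 70.03 = 546.42 thousand (anyone who worked, including part-time for economic reasons, counts as employed).
Unemployed = 14.94 + 3.01 = 17.95 thousand (jobless and actively searching, or on temporary layoff).
Labor force = 546.42 + 17.95 = 564.37 thousand.
Not in labor force = 39.17 + 50.85 + 224.00 = 314.02 thousand (those not working and not actively searching are outside the labor force).
Civilian working-age population = 564.37 + 314.02 = 878.39 thousand.
Unemployment rate = 17.95 / 564.37 = 3.18%.
Labor force participation rate = 564.37 / 878.39 = 64.25%.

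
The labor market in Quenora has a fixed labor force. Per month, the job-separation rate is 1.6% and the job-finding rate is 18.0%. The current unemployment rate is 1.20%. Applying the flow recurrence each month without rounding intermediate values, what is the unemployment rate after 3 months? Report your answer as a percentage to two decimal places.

Unemployment rate after three months ≈ 4.54%.

With a fixed labor force, u_{t+1} = u_t + s·(1−u_t) − f·u_t = u_t·(1−s−f) + s.
Here 1−s−f = 0.804 and s = 0.016.
u_1 = 0.012000 × 0.804 + 0.016 = 0.025648.
u_2 = 0.025648 × 0.804 + 0.016 = 0.036621.
u_3 = 0.036621 × 0.804 + 0.016 = 0.045443.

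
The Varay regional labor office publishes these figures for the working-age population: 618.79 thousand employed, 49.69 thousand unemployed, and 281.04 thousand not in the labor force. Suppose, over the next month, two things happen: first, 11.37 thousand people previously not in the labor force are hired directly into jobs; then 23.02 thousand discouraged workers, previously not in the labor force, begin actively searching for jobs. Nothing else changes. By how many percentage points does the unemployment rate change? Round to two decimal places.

The unemployment rate changes by +2.91 percentage points.

Initially, labor force = 618.79 + 49.69 = 668.48 thousand, so u = 49.69/668.48 = 7.43%.
After the first change, employed and labor force both rise by 11.37; unemployed unchanged → E = 630.16, U = 49.69, labor force = 679.85 thousand.
After the second change, unemployed and labor force both rise by 23.02 → E = 630.16, U = 72.71, labor force = 702.87 thousand.
New unemployment rate = 72.71 / 702.87 = 10.34%.
Change = 10.34% − 7.43% = +2.91 percentage points.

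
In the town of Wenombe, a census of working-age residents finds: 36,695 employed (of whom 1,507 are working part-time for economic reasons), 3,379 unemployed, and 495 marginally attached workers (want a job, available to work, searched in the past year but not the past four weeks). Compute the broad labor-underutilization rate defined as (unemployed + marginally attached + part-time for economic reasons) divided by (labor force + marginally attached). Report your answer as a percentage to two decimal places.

Labor force = 36,695 + 3,379 = 40,074.
Numerator = 3,379 + 495 + 1,507 = 5,381.
Denominator = 40,074 + 495 = 40,569.
Broad rate = 5,381 / 40,569 = 13.26%.

Broad underutilization rate ≈ 13.26%.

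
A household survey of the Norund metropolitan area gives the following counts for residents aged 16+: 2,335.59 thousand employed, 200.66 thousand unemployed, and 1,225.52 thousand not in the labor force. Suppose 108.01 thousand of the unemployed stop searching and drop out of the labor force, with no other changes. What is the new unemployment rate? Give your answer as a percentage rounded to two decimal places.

Initially, labor force = 2,335.59 + 200.66 = 2,536.25 thousand, so u = 200.66/2,536.25 = 7.91%.
After the change, unemployed and labor force both fall by 108.01 → E = 2,335.59, U = 92.65, labor force = 2,428.24 thousand.
New unemployment rate = 92.65 / 2,428.24 = 3.82%.

New unemployment rate ≈ 3.82%.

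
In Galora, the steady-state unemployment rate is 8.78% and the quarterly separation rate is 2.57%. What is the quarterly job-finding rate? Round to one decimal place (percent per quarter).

Job-finding rate ≈ 26.7% per quarter.

From u* = s/(s+f): f = s·(1−u)/u.
f = 2.57 × (1 − 0.0878) / 0.0878 = 2.3444 / 0.0878 ≈ 26.7% per quarter.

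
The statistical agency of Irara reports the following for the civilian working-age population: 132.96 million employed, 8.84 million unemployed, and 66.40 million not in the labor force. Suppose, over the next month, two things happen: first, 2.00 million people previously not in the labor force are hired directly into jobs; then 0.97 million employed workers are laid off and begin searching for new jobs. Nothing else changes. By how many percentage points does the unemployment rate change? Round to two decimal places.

The unemployment rate changes by +0.59 percentage points.

Initially, labor force = 132.96 + 8.84 = 141.80 million, so u = 8.84/141.80 = 6.23%.
After the first change, employed and labor force both rise by 2.00; unemployed unchanged → E = 134.96, U = 8.84, labor force = 143.80 million.
After the second change, employed falls and unemployed rises by 0.97; labor force unchanged → E = 133.99, U = 9.81, labor force = 143.80 million.
New unemployment rate = 9.81 / 143.80 = 6.82%.
Change = 6.82% − 6.23% = +0.59 percentage points.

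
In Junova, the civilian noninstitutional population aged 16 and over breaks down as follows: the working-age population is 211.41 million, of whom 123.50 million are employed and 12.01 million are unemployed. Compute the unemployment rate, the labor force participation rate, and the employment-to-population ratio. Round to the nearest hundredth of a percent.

Unemployment rate ≈ 8.86%; labor force participation rate ≈ 64.10%; employment-population ratio ≈ 58.42%.

Labor force = employed + unemployed = 123.50 + 12.01 = 135.51 million.
Unemployment rate = 12.01 / 135.51 = 8.86%.
Labor force participation rate = 135.51 / 211.41 = 64.10%.
Employment-population ratio = 123.50 / 211.41 = 58.42%.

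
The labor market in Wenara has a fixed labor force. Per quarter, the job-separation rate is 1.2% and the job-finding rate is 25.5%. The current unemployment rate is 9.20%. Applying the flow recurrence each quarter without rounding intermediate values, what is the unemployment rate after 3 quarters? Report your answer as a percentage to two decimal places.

With a fixed labor force, u_{t+1} = u_t + s·(1−u_t) − f·u_t = u_t·(1−s−f) + s.
Here 1−s−f = 0.733 and s = 0.012.
u_1 = 0.092000 × 0.733 + 0.012 = 0.079436.
u_2 = 0.079436 × 0.733 + 0.012 = 0.070227.
u_3 = 0.070227 × 0.733 + 0.012 = 0.063476.

Unemployment rate after three quarters ≈ 6.35%.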